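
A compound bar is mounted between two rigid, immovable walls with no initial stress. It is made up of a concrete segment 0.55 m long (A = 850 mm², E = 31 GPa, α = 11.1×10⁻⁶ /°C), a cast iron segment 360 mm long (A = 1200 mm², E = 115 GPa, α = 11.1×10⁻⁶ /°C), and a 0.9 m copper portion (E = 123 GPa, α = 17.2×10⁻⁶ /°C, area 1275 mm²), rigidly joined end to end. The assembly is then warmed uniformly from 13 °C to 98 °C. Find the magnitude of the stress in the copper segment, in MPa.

σ ≈ 58.4 MPa (compressive)

If the supports were absent, the total length change would be Σ αᵢΔT Lᵢ = 11.1×10⁻⁶×85×550 + 11.1×10⁻⁶×85×360 + 17.2×10⁻⁶×85×900 = 2.174 mm.
The walls prevent any net length change, so an axial force P (same in every segment) develops. Compatibility: P · Σ Lᵢ/(AᵢEᵢ) = δ_free.
Σ Lᵢ/(AᵢEᵢ) = 550/(850×31×10³) + 360/(1200×115×10³) + 900/(1275×123×10³) = 2.922×10⁻⁵ mm/N.
Hence P = δ_free / Σ(L/AE) = 2.174/2.922×10⁻⁵ = 74.41 kN (compressive).
σ_{copper} = P / A = 74410 / 1275 = 58.36 MPa.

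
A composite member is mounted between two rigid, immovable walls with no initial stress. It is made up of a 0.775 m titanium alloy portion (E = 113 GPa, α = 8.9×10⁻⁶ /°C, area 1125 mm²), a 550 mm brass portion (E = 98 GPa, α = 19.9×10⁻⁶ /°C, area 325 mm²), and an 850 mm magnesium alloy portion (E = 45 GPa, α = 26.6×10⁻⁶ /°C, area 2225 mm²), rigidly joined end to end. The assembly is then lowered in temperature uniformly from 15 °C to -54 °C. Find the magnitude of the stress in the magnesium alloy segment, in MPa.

Free thermal contraction of the whole bar: Σ αᵢΔT Lᵢ = 8.9×10⁻⁶×69×775 + 19.9×10⁻⁶×69×550 + 26.6×10⁻⁶×69×850 = 2.791 mm.
The rigid supports impose zero overall length change; the single axial force P common to all segments must satisfy P Σ Lᵢ/(AᵢEᵢ) = δ_free.
The series flexibility is Σ Lᵢ/(AᵢEᵢ) = 775/(1125×113×10³) + 550/(325×98×10³) + 850/(2225×45×10³) = 3.185×10⁻⁵ mm/N.
Hence P = δ_free / Σ(L/AE) = 2.791/3.185×10⁻⁵ = 87.62 kN (tensile).
σ_{magnesium alloy} = P / A = 87620 / 2225 = 39.38 MPa.

σ ≈ 39.4 MPa (tensile)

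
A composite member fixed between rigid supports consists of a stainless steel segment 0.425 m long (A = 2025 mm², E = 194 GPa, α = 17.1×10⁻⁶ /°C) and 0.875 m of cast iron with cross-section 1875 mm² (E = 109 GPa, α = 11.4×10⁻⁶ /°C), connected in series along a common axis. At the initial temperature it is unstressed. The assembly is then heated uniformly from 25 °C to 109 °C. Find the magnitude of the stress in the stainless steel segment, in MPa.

With the walls removed the bar would change length by δ_free = Σ αᵢΔT Lᵢ = 17.1×10⁻⁶×84×425 + 11.4×10⁻⁶×84×875 = 1.448 mm.
Since the ends are fixed, an axial force P builds up, equal in every segment, with P · Σ Lᵢ/(AᵢEᵢ) = δ_free.
Σ Lᵢ/(AᵢEᵢ) = 425/(2025×194×10³) + 875/(1875×109×10³) = 5.363×10⁻⁶ mm/N.
So P = 1.448 / 5.363×10⁻⁶ = 270.1 kN, compressive.
σ_{stainless steel} = P / A = 270100 / 2025 = 133.4 MPa.

σ ≈ 133 MPa (compressive)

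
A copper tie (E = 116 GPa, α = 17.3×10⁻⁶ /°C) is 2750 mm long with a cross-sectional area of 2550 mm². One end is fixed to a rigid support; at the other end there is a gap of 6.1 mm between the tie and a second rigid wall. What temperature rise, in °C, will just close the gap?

ΔT ≈ 128 °C

Contact occurs when the free expansion equals the gap: αΔT L = 6.1 mm.
ΔT = 6.1 / (17.3×10⁻⁶ × 2750) = 128.2 °C.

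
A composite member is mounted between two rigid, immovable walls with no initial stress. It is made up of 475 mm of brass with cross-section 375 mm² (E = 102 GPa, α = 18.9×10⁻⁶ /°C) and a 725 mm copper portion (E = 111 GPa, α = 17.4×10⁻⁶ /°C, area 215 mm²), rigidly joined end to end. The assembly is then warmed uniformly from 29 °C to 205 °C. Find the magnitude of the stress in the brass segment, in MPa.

σ ≈ 237 MPa (compressive)

With the walls removed the bar would change length by δ_free = Σ αᵢΔT Lᵢ = 18.9×10⁻⁶×176×475 + 17.4×10⁻⁶×176×725 = 3.8 mm.
The walls prevent any net length change, so an axial force P (same in every segment) develops. Compatibility: P · Σ Lᵢ/(AᵢEᵢ) = δ_free.
The series flexibility is Σ Lᵢ/(AᵢEᵢ) = 475/(375×102×10³) + 725/(215×111×10³) = 4.28×10⁻⁵ mm/N.
Hence P = δ_free / Σ(L/AE) = 3.8/4.28×10⁻⁵ = 88.8 kN (compressive).
σ_{brass} = P / A = 88800 / 375 = 236.8 MPa.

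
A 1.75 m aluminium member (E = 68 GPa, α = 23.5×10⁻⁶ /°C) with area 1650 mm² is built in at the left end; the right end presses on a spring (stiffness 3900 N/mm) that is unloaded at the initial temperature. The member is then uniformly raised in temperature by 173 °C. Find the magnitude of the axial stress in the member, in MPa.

If the spring were absent the member would lengthen by αΔT L = 23.5×10⁻⁶ × 173 × 1750 = 7.115 mm.
With a force P in the spring, the elastic change of the member is PL/(AE) and that of the spring is P/k; compatibility requires their sum to equal δ_free.
So P = δ_free / [L/(AE) + 1/k] = 7.115 / [ 1750/(1650×68×10³) + 1/(3900) ].
P = 7.115 / 0.000272 = 26160 N.
σ = P/A = 26160/1650 = 15.85 MPa.

σ ≈ 15.9 MPa (compressive)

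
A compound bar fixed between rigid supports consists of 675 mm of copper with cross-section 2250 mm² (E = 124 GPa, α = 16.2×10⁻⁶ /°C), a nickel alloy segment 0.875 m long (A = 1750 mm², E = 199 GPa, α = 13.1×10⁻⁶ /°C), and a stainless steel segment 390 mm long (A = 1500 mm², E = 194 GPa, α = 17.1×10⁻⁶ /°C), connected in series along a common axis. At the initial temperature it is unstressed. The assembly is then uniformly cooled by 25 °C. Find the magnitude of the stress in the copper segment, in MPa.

σ ≈ 51.5 MPa (tensile)

With the walls removed the bar would change length by δ_free = Σ αᵢΔT Lᵢ = 16.2×10⁻⁶×25×675 + 13.1×10⁻⁶×25×875 + 17.1×10⁻⁶×25×390 = 0.7267 mm.
Since the ends are fixed, an axial force P builds up, equal in every segment, with P · Σ Lᵢ/(AᵢEᵢ) = δ_free.
Σ Lᵢ/(AᵢEᵢ) = 675/(2250×124×10³) + 875/(1750×199×10³) + 390/(1500×194×10³) = 6.272×10⁻⁶ mm/N.
So P = 0.7267 / 6.272×10⁻⁶ = 115.9 kN, tensile.
σ_{copper} = P / A = 115900 / 2250 = 51.49 MPa.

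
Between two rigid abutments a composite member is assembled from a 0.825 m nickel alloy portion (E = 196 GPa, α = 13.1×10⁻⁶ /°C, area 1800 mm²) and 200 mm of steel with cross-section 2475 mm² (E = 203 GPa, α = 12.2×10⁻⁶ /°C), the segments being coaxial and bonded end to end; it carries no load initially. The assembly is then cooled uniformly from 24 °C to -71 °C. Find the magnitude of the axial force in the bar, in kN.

If the supports were absent, the total length change would be Σ αᵢΔT Lᵢ = 13.1×10⁻⁶×95×825 + 12.2×10⁻⁶×95×200 = 1.259 mm.
Since the ends are fixed, an axial force P builds up, equal in every segment, with P · Σ Lᵢ/(AᵢEᵢ) = δ_free.
Σ Lᵢ/(AᵢEᵢ) = 825/(1800×196×10³) + 200/(2475×203×10³) = 2.737×10⁻⁶ mm/N.
Hence P = δ_free / Σ(L/AE) = 1.259/2.737×10⁻⁶ = 459.9 kN (tensile).

P ≈ 460 kN (tensile)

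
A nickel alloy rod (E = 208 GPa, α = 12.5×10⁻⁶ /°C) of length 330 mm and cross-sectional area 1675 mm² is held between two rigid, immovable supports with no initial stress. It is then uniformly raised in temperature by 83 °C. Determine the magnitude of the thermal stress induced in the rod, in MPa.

The supports are rigid, so the total axial strain is zero. The restrained thermal strain is ε = αΔT = 12.5×10⁻⁶ × 83 = 1037.5×10⁻⁶.
Hence σ = E·αΔT = 208×10³ × 1037.5×10⁻⁶ = 215.8 MPa, compressive.

σ ≈ 216 MPa (compressive)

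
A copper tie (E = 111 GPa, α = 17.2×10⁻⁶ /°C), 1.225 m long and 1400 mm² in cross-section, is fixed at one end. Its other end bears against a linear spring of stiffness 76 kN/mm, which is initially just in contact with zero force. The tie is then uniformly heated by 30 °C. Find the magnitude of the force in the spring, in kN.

P ≈ 30 kN

If the spring were absent the tie would lengthen by αΔT L = 17.2×10⁻⁶ × 30 × 1225 = 0.6321 mm.
Let P be the compressive force at the spring. The tie shortens elastically by PL/(AE) and the spring compresses by P/k; together these equal δ_free.
P [ L/(AE) + 1/k ] = δ_free → P [ 1225/(1400×111×10³) + 1/(76×10³) ] = 0.6321.
P = 0.6321 / 2.104×10⁻⁵ = 30040 N.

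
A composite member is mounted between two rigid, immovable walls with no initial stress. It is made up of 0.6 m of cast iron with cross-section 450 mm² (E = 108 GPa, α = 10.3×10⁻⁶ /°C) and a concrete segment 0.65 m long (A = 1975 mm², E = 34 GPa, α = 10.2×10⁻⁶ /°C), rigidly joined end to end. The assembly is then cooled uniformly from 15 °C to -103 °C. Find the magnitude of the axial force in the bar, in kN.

P ≈ 68.6 kN (tensile)

If the supports were absent, the total length change would be Σ αᵢΔT Lᵢ = 10.3×10⁻⁶×118×600 + 10.2×10⁻⁶×118×650 = 1.512 mm.
The rigid supports impose zero overall length change; the single axial force P common to all segments must satisfy P Σ Lᵢ/(AᵢEᵢ) = δ_free.
Σ Lᵢ/(AᵢEᵢ) = 600/(450×108×10³) + 650/(1975×34×10³) = 2.203×10⁻⁵ mm/N.
P = 1.512 / 2.203×10⁻⁵ = 68630 N = 68.63 kN, tensile.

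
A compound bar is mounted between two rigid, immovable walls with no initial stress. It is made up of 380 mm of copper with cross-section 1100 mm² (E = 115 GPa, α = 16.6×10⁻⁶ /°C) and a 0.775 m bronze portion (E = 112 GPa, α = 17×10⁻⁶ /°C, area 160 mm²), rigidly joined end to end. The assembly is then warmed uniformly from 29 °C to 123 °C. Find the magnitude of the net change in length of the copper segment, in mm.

|ΔL| ≈ 0.474 mm

If the supports were absent, the total length change would be Σ αᵢΔT Lᵢ = 16.6×10⁻⁶×94×380 + 17×10⁻⁶×94×775 = 1.831 mm.
The rigid supports impose zero overall length change; the single axial force P common to all segments must satisfy P Σ Lᵢ/(AᵢEᵢ) = δ_free.
The series flexibility is Σ Lᵢ/(AᵢEᵢ) = 380/(1100×115×10³) + 775/(160×112×10³) = 4.625×10⁻⁵ mm/N.
P = 1.831 / 4.625×10⁻⁵ = 39600 N = 39.6 kN, compressive.
For the copper segment, free thermal change = 16.6×10⁻⁶×94×380 = 0.593 mm and elastic change from P = 39600×380/(1100×115×10³) = 0.1189 mm; these oppose, so the net change is 0.474 mm (segment lengthens).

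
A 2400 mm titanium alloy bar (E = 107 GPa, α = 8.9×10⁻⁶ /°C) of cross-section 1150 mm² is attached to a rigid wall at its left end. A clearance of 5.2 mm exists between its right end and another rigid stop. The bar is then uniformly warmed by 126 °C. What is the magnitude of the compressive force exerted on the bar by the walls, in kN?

Free thermal elongation = αΔT L = 8.9×10⁻⁶ × 126 × 2400 = 2.691 mm.
This is smaller than the 5.2 mm clearance, so the bar expands freely without reaching the stop — the stress is zero.

P ≈ 0 kN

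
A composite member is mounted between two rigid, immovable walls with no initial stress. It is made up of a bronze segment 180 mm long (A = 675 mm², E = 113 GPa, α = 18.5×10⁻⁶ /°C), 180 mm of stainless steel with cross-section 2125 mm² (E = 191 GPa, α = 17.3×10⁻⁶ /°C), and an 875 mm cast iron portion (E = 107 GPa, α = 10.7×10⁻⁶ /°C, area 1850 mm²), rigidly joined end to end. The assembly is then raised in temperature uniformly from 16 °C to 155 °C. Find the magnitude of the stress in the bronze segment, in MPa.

σ ≈ 451 MPa (compressive)

If the supports were absent, the total length change would be Σ αᵢΔT Lᵢ = 18.5×10⁻⁶×139×180 + 17.3×10⁻⁶×139×180 + 10.7×10⁻⁶×139×875 = 2.197 mm.
The walls prevent any net length change, so an axial force P (same in every segment) develops. Compatibility: P · Σ Lᵢ/(AᵢEᵢ) = δ_free.
Σ Lᵢ/(AᵢEᵢ) = 180/(675×113×10³) + 180/(2125×191×10³) + 875/(1850×107×10³) = 7.224×10⁻⁶ mm/N.
P = 2.197 / 7.224×10⁻⁶ = 304200 N = 304.2 kN, compressive.
σ_{bronze} = P / A = 304200 / 675 = 450.6 MPa.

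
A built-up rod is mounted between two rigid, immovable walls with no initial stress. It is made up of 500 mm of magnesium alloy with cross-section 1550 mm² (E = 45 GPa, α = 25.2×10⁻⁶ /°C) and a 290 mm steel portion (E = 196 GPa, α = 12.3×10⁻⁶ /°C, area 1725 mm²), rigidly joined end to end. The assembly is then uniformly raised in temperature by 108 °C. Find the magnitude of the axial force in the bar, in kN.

P ≈ 218 kN (compressive)

If the supports were absent, the total length change would be Σ αᵢΔT Lᵢ = 25.2×10⁻⁶×108×500 + 12.3×10⁻⁶×108×290 = 1.746 mm.
The rigid supports impose zero overall length change; the single axial force P common to all segments must satisfy P Σ Lᵢ/(AᵢEᵢ) = δ_free.
The series flexibility is Σ Lᵢ/(AᵢEᵢ) = 500/(1550×45×10³) + 290/(1725×196×10³) = 8.026×10⁻⁶ mm/N.
P = 1.746 / 8.026×10⁻⁶ = 217500 N = 217.5 kN, compressive.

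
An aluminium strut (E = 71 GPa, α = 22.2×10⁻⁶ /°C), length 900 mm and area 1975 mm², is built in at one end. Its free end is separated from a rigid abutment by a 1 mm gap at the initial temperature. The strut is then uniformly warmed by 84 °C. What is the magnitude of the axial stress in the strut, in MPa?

If the wall were absent the strut would grow by αΔT L = 22.2×10⁻⁶ × 84 × 900 = 1.678 mm.
This exceeds the 1 mm gap, so the wall pushes back. The portion of expansion that must be recovered elastically is δ_free − gap = 1.678 − 1 = 0.6783 mm.
So σ = E(δ_free − g)/L = 71×10³ × 0.6783/900 = 53.51 MPa.

σ ≈ 53.5 MPa (compressive)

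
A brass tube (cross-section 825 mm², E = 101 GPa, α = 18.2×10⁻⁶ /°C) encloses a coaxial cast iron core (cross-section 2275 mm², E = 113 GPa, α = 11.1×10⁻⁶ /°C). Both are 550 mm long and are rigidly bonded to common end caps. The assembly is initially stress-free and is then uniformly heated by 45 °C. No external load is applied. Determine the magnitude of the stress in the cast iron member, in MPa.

σ ≈ 8.84 MPa (tensile)

Equilibrium of a rigid end plate with no external load gives equal and opposite internal forces ±P in the two members. Since α_{brass} > α_{cast iron}, heating drives the brass into compression and the cast iron into tension.
Compatibility of the two members (thermal + elastic change equal): (α₁ − α₂)ΔT = P·[1/(A₁E₁) + 1/(A₂E₂)].
|α₁ − α₂|·ΔT = 7.1×10⁻⁶ × 45 = 0.0003195.
1/(A₁E₁) + 1/(A₂E₂) = 1/(825×101×10³) + 1/(2275×113×10³) = 1.589×10⁻⁸ N⁻¹.
P = 0.0003195 / 1.589×10⁻⁸ = 20110 N = 20.11 kN.
σ_{cast iron} = P/A₂ = 20110/2275 = 8.838 MPa, tensile.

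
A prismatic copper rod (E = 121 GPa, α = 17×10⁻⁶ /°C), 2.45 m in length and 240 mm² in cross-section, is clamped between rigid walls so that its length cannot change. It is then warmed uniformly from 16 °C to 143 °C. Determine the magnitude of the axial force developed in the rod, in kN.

With zero net strain, σ = E·αΔT = 121 GPa × 17×10⁻⁶ × 127 = 261.2 MPa.
Then P = σA = 261.2 × 240 mm² = 62.7 kN, compressive.

P ≈ 62.7 kN (compressive)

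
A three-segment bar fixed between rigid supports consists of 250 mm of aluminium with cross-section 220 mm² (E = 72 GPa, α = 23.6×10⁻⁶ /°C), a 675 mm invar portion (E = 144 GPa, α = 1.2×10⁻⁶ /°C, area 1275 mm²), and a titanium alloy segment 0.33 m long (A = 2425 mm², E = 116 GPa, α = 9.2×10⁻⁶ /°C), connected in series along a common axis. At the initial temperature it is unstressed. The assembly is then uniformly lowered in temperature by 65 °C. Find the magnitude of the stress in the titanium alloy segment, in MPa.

σ ≈ 12.7 MPa (tensile)

If the supports were absent, the total length change would be Σ αᵢΔT Lᵢ = 23.6×10⁻⁶×65×250 + 1.2×10⁻⁶×65×675 + 9.2×10⁻⁶×65×330 = 0.6335 mm.
The rigid supports impose zero overall length change; the single axial force P common to all segments must satisfy P Σ Lᵢ/(AᵢEᵢ) = δ_free.
The series flexibility is Σ Lᵢ/(AᵢEᵢ) = 250/(220×72×10³) + 675/(1275×144×10³) + 330/(2425×116×10³) = 2.063×10⁻⁵ mm/N.
Hence P = δ_free / Σ(L/AE) = 0.6335/2.063×10⁻⁵ = 30.7 kN (tensile).
σ_{titanium alloy} = P / A = 30700 / 2425 = 12.66 MPa.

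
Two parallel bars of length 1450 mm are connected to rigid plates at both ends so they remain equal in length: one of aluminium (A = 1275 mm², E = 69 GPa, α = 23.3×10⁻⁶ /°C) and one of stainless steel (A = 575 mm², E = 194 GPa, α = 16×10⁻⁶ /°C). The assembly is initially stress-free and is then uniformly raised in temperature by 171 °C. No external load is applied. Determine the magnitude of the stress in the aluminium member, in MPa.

σ ≈ 48.2 MPa (compressive)

Equilibrium of a rigid end plate with no external load gives equal and opposite internal forces ±P in the two members. Since α_{aluminium} > α_{stainless steel}, heating drives the aluminium into compression and the stainless steel into tension.
Compatibility of the two members (thermal + elastic change equal): (α₁ − α₂)ΔT = P·[1/(A₁E₁) + 1/(A₂E₂)].
|α₁ − α₂|·ΔT = 7.3×10⁻⁶ × 171 = 0.001248.
1/(A₁E₁) + 1/(A₂E₂) = 1/(1275×69×10³) + 1/(575×194×10³) = 2.033×10⁻⁸ N⁻¹.
P = 0.001248 / 2.033×10⁻⁸ = 61400 N = 61.4 kN.
σ_{aluminium} = P/A₁ = 61400/1275 = 48.15 MPa, compressive.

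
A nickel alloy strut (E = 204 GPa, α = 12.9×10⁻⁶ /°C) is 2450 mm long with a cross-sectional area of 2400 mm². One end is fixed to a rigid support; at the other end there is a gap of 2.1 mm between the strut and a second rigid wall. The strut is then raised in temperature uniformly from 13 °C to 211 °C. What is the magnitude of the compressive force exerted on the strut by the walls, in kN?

If the wall were absent the strut would grow by αΔT L = 12.9×10⁻⁶ × 198 × 2450 = 6.258 mm.
After closing the 2.1 mm clearance, 6.258 − 2.1 = 4.158 mm of expansion remains to be suppressed by the wall.
Compatibility: PL/(AE) = 4.158 mm, so σ = P/A = E × (4.158/2450) = 346.2 MPa.
Force on the wall = σA = 346.2 × 2400 mm² = 830.9 kN.

P ≈ 831 kN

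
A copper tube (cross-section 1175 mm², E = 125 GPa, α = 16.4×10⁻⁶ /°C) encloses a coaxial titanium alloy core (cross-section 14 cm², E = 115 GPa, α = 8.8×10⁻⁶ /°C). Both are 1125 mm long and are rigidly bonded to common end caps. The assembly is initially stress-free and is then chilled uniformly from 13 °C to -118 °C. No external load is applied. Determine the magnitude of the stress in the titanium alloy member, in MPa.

Both members must finish at the same length. With the larger α, the copper tends to over-contract; the plates restrain it, putting the copper in tension and the titanium alloy in compression. With no external load the two internal forces are equal and opposite, magnitude P.
Equating the net (thermal + elastic) strains gives |α₁ − α₂|·ΔT = P·[1/(A₁E₁) + 1/(A₂E₂)].
|α₁ − α₂|·ΔT = 7.6×10⁻⁶ × 131 = 0.0009956.
1/(A₁E₁) + 1/(A₂E₂) = 1/(1175×125×10³) + 1/(1400×115×10³) = 1.302×10⁻⁸ N⁻¹.
P = 0.0009956 / 1.302×10⁻⁸ = 76470 N = 76.47 kN.
σ_{titanium alloy} = P/A₂ = 76470/1400 = 54.62 MPa, compressive.

σ ≈ 54.6 MPa (compressive)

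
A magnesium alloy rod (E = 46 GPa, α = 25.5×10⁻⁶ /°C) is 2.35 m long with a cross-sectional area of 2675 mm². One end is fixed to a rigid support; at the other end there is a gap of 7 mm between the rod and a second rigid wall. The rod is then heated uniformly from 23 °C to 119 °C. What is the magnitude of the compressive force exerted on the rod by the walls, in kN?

P ≈ 0 kN

If the wall were absent the rod would grow by αΔT L = 25.5×10⁻⁶ × 96 × 2350 = 5.753 mm.
Since δ_free = 5.75 mm is less than the 7 mm gap, the rod never touches the wall. No axial force develops.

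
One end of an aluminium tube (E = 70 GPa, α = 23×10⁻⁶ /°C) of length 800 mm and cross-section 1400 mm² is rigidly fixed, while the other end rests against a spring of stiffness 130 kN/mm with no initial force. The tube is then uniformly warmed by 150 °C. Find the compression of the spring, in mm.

If the spring were absent the tube would lengthen by αΔT L = 23×10⁻⁶ × 150 × 800 = 2.76 mm.
Let P be the compressive force at the spring. The tube shortens elastically by PL/(AE) and the spring compresses by P/k; together these equal δ_free.
P [ L/(AE) + 1/k ] = δ_free → P [ 800/(1400×70×10³) + 1/(130×10³) ] = 2.76.
P = 2.76 / 1.586×10⁻⁵ = 174100 N.
Spring compression = P/k = 174100/(130×10³) = 1.339 mm.

δ ≈ 1.34 mm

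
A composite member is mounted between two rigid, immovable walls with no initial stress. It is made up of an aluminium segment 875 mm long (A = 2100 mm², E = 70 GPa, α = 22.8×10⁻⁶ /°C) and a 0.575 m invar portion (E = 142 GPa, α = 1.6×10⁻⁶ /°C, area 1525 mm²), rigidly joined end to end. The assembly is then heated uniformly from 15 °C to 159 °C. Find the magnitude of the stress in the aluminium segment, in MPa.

With the walls removed the bar would change length by δ_free = Σ αᵢΔT Lᵢ = 22.8×10⁻⁶×144×875 + 1.6×10⁻⁶×144×575 = 3.005 mm.
The rigid supports impose zero overall length change; the single axial force P common to all segments must satisfy P Σ Lᵢ/(AᵢEᵢ) = δ_free.
The series flexibility is Σ Lᵢ/(AᵢEᵢ) = 875/(2100×70×10³) + 575/(1525×142×10³) = 8.608×10⁻⁶ mm/N.
P = 3.005 / 8.608×10⁻⁶ = 349100 N = 349.1 kN, compressive.
σ_{aluminium} = P / A = 349100 / 2100 = 166.3 MPa.

σ ≈ 166 MPa (compressive)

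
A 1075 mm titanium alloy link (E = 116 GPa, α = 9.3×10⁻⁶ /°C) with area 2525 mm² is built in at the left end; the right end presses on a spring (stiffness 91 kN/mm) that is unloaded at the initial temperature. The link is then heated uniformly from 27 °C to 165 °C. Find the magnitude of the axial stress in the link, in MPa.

σ ≈ 37.3 MPa (compressive)

If the spring were absent the link would lengthen by αΔT L = 9.3×10⁻⁶ × 138 × 1075 = 1.38 mm.
With a force P in the spring, the elastic change of the link is PL/(AE) and that of the spring is P/k; compatibility requires their sum to equal δ_free.
P [ L/(AE) + 1/k ] = δ_free → P [ 1075/(2525×116×10³) + 1/(91×10³) ] = 1.38.
P = 1.38 / 1.466×10⁻⁵ = 94120 N.
σ = P/A = 94120/2525 = 37.27 MPa.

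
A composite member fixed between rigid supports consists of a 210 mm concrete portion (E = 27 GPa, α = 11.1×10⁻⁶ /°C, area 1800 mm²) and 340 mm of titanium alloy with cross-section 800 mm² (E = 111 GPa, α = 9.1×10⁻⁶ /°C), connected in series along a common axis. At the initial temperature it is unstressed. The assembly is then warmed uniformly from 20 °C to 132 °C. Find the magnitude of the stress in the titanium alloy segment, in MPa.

σ ≈ 93.2 MPa (compressive)

With the walls removed the bar would change length by δ_free = Σ αᵢΔT Lᵢ = 11.1×10⁻⁶×112×210 + 9.1×10⁻⁶×112×340 = 0.6076 mm.
The walls prevent any net length change, so an axial force P (same in every segment) develops. Compatibility: P · Σ Lᵢ/(AᵢEᵢ) = δ_free.
The series flexibility is Σ Lᵢ/(AᵢEᵢ) = 210/(1800×27×10³) + 340/(800×111×10³) = 8.15×10⁻⁶ mm/N.
Hence P = δ_free / Σ(L/AE) = 0.6076/8.15×10⁻⁶ = 74.55 kN (compressive).
σ_{titanium alloy} = P / A = 74550 / 800 = 93.19 MPa.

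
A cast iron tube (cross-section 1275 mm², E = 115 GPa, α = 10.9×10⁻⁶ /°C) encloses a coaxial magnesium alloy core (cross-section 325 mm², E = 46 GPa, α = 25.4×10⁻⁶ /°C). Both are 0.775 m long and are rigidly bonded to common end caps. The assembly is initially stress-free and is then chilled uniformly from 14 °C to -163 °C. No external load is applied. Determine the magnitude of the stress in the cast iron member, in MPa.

σ ≈ 27.3 MPa (compressive)

Both members must finish at the same length. With the larger α, the magnesium alloy tends to over-contract; the plates restrain it, putting the magnesium alloy in tension and the cast iron in compression. With no external load the two internal forces are equal and opposite, magnitude P.
Compatibility of the two members (thermal + elastic change equal): (α₁ − α₂)ΔT = P·[1/(A₁E₁) + 1/(A₂E₂)].
|α₁ − α₂|·ΔT = 14.5×10⁻⁶ × 177 = 0.002566.
1/(A₁E₁) + 1/(A₂E₂) = 1/(1275×115×10³) + 1/(325×46×10³) = 7.371×10⁻⁸ N⁻¹.
So P = 0.002566 / 7.371×10⁻⁸ = 34.82 kN.
σ_{cast iron} = P/A₁ = 34820/1275 = 27.31 MPa, compressive.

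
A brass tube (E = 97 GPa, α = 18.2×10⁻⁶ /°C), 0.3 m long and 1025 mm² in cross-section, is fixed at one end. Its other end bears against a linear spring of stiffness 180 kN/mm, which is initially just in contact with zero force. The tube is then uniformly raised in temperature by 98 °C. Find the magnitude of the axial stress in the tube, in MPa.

σ ≈ 60.9 MPa (compressive)

The unrestrained thermal change is αΔT L = 18.2×10⁻⁶ × 98 × 300 = 0.5351 mm.
Let P be the compressive force at the spring. The tube shortens elastically by PL/(AE) and the spring compresses by P/k; together these equal δ_free.
P [ L/(AE) + 1/k ] = δ_free → P [ 300/(1025×97×10³) + 1/(180×10³) ] = 0.5351.
P = 0.5351 / 8.573×10⁻⁶ = 62420 N.
σ = P/A = 62420/1025 = 60.89 MPa.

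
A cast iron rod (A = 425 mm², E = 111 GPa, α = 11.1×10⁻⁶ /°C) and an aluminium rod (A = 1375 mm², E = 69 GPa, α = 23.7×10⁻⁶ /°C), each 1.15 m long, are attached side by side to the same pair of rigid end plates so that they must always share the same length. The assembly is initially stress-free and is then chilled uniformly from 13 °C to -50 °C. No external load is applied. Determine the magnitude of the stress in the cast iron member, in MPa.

σ ≈ 58.8 MPa (compressive)

Both members must finish at the same length. With the larger α, the aluminium tends to over-contract; the plates restrain it, putting the aluminium in tension and the cast iron in compression. With no external load the two internal forces are equal and opposite, magnitude P.
Compatibility of the two members (thermal + elastic change equal): (α₁ − α₂)ΔT = P·[1/(A₁E₁) + 1/(A₂E₂)].
|α₁ − α₂|·ΔT = 12.6×10⁻⁶ × 63 = 0.0007938.
1/(A₁E₁) + 1/(A₂E₂) = 1/(425×111×10³) + 1/(1375×69×10³) = 3.174×10⁻⁸ N⁻¹.
So P = 0.0007938 / 3.174×10⁻⁸ = 25.01 kN.
σ_{cast iron} = P/A₁ = 25010/425 = 58.85 MPa, compressive.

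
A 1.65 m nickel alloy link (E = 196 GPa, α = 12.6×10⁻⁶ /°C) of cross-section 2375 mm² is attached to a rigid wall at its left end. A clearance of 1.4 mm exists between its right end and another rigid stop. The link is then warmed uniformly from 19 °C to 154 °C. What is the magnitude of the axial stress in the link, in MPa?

σ ≈ 167 MPa (compressive)

If the wall were absent the link would grow by αΔT L = 12.6×10⁻⁶ × 135 × 1650 = 2.807 mm.
The gap closes (δ_free > 1.4 mm) and the wall then resists a further 2.807 − 1.4 = 1.407 mm of expansion.
Compatibility: PL/(AE) = 1.407 mm, so σ = P/A = E × (1.407/1650) = 167.1 MPa.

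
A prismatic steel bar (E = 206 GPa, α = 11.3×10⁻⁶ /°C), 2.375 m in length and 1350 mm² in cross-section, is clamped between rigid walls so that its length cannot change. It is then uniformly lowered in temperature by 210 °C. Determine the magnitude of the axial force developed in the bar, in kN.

With zero net strain, σ = E·αΔT = 206 GPa × 11.3×10⁻⁶ × 210 = 488.8 MPa.
P = AEαΔT = 1350 × 206×10³ × 11.3×10⁻⁶ × 210 = 659.9 kN (tensile).

P ≈ 660 kN (tensile)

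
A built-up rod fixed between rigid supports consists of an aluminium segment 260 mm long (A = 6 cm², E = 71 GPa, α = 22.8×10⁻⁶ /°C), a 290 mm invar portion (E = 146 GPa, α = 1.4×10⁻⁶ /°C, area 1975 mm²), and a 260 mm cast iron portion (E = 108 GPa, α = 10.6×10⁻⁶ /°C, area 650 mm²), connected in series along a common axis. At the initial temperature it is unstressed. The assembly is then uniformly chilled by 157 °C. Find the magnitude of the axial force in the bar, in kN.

P ≈ 132 kN (tensile)

With the walls removed the bar would change length by δ_free = Σ αᵢΔT Lᵢ = 22.8×10⁻⁶×157×260 + 1.4×10⁻⁶×157×290 + 10.6×10⁻⁶×157×260 = 1.427 mm.
The rigid supports impose zero overall length change; the single axial force P common to all segments must satisfy P Σ Lᵢ/(AᵢEᵢ) = δ_free.
The series flexibility is Σ Lᵢ/(AᵢEᵢ) = 260/(600×71×10³) + 290/(1975×146×10³) + 260/(650×108×10³) = 1.081×10⁻⁵ mm/N.
Hence P = δ_free / Σ(L/AE) = 1.427/1.081×10⁻⁵ = 132 kN (tensile).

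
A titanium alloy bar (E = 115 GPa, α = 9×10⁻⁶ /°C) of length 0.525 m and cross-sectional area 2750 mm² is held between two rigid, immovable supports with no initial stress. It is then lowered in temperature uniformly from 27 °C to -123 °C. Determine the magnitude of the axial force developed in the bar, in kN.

The ends cannot move, so σ = EαΔT = 115×10³ × 9×10⁻⁶ × 150 = 155.2 MPa.
Axial force P = σA = 155.2 × 2750 = 426900 N = 426.9 kN, tensile.

P ≈ 427 kN (tensile)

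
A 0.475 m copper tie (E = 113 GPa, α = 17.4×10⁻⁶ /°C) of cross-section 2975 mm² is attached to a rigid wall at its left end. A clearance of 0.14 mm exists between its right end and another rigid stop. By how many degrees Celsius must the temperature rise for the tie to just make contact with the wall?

Contact occurs when the free expansion equals the gap: αΔT L = 0.14 mm.
ΔT = 0.14 / (17.4×10⁻⁶ × 475) = 16.94 °C.

ΔT ≈ 16.9 °C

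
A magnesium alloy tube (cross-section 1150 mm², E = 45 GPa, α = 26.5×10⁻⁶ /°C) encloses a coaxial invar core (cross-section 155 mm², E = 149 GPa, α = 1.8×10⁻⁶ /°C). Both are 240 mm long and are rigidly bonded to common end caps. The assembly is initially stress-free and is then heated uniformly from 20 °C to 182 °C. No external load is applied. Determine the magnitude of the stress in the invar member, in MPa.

The magnesium alloy has the larger α, so on heating it would change length more than the invar if both were free. The rigid plates force a common final length, so the magnesium alloy is put into compression and the invar into tension, with equal and opposite forces P (no external load).
Compatibility of the two members (thermal + elastic change equal): (α₁ − α₂)ΔT = P·[1/(A₁E₁) + 1/(A₂E₂)].
|α₁ − α₂|·ΔT = 24.7×10⁻⁶ × 162 = 0.004001.
1/(A₁E₁) + 1/(A₂E₂) = 1/(1150×45×10³) + 1/(155×149×10³) = 6.262×10⁻⁸ N⁻¹.
So P = 0.004001 / 6.262×10⁻⁸ = 63.9 kN.
σ_{invar} = P/A₂ = 63900/155 = 412.2 MPa, tensile.

σ ≈ 412 MPa (tensile)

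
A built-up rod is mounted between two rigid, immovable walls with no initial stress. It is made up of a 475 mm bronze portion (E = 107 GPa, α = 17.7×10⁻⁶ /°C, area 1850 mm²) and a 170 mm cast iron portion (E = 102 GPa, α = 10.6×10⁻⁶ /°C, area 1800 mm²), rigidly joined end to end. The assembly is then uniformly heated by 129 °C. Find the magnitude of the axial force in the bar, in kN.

If the supports were absent, the total length change would be Σ αᵢΔT Lᵢ = 17.7×10⁻⁶×129×475 + 10.6×10⁻⁶×129×170 = 1.317 mm.
The rigid supports impose zero overall length change; the single axial force P common to all segments must satisfy P Σ Lᵢ/(AᵢEᵢ) = δ_free.
The series flexibility is Σ Lᵢ/(AᵢEᵢ) = 475/(1850×107×10³) + 170/(1800×102×10³) = 3.326×10⁻⁶ mm/N.
Hence P = δ_free / Σ(L/AE) = 1.317/3.326×10⁻⁶ = 396 kN (compressive).

P ≈ 396 kN (compressive)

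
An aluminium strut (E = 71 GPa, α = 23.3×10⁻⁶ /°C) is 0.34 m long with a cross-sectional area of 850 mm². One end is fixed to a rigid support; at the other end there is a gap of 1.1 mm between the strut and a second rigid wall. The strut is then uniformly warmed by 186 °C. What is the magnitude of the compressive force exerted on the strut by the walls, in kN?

P ≈ 66.3 kN

Free thermal elongation = αΔT L = 23.3×10⁻⁶ × 186 × 340 = 1.473 mm.
The gap closes (δ_free > 1.1 mm) and the wall then resists a further 1.473 − 1.1 = 0.3735 mm of expansion.
That suppressed elongation corresponds to σ = E·Δ/L = 71×10³ × 0.3735/340 = 77.99 MPa.
P = σA = 77.99 × 850 = 66.29 kN.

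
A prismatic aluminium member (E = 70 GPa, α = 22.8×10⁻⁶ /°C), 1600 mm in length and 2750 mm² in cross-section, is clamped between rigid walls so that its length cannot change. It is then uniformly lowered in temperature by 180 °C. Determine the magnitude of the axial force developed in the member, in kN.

P ≈ 790 kN (tensile)

Full restraint means ε = 0, so the stress is σ = EαΔT = 70×10³ × 22.8×10⁻⁶ × 180 = 287.3 MPa.
Axial force P = σA = 287.3 × 2750 = 790000 N = 790 kN, tensile.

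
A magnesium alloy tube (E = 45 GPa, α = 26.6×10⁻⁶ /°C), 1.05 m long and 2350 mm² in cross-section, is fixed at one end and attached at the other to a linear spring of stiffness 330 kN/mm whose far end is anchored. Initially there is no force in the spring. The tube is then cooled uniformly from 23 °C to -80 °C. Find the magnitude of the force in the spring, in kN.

The unrestrained thermal change is αΔT L = 26.6×10⁻⁶ × 103 × 1050 = 2.877 mm.
Let P be the tensile force in the spring. The tube extends elastically by PL/(AE) and the spring stretches by P/k; together these equal δ_free.
P [ L/(AE) + 1/k ] = δ_free → P [ 1050/(2350×45×10³) + 1/(330×10³) ] = 2.877.
P = 2.877 / 1.296×10⁻⁵ = 222000 N.

P ≈ 222 kN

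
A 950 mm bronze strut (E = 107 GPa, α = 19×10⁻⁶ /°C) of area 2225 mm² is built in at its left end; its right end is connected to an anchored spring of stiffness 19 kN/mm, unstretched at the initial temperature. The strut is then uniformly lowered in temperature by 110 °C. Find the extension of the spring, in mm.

If the spring were absent the strut would shorten by αΔT L = 19×10⁻⁶ × 110 × 950 = 1.985 mm.
Let P be the tensile force in the spring. The strut extends elastically by PL/(AE) and the spring stretches by P/k; together these equal δ_free.
P [ L/(AE) + 1/k ] = δ_free → P [ 950/(2225×107×10³) + 1/(19×10³) ] = 1.985.
P = 1.985 / 5.662×10⁻⁵ = 35070 N.
Spring extension = P/k = 35070/(19×10³) = 1.846 mm.

δ ≈ 1.85 mm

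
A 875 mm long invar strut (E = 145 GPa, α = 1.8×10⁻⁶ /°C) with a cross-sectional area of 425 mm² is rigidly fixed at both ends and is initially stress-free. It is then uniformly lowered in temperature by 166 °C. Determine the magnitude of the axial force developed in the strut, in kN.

P ≈ 18.4 kN (tensile)

With zero net strain, σ = E·αΔT = 145 GPa × 1.8×10⁻⁶ × 166 = 43.33 MPa.
Axial force P = σA = 43.33 × 425 = 18410 N = 18.41 kN, tensile.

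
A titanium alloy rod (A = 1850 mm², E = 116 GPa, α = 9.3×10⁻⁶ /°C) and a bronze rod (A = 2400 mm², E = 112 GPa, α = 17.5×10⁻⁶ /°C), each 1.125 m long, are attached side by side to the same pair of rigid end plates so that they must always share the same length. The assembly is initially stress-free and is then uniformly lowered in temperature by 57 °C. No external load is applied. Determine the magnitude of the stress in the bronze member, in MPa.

Both members must finish at the same length. With the larger α, the bronze tends to over-contract; the plates restrain it, putting the bronze in tension and the titanium alloy in compression. With no external load the two internal forces are equal and opposite, magnitude P.
Equating the net (thermal + elastic) strains gives |α₁ − α₂|·ΔT = P·[1/(A₁E₁) + 1/(A₂E₂)].
|α₁ − α₂|·ΔT = 8.2×10⁻⁶ × 57 = 0.0004674.
1/(A₁E₁) + 1/(A₂E₂) = 1/(1850×116×10³) + 1/(2400×112×10³) = 8.38×10⁻⁹ N⁻¹.
P = 0.0004674 / 8.38×10⁻⁹ = 55780 N = 55.78 kN.
σ_{bronze} = P/A₂ = 55780/2400 = 23.24 MPa, tensile.

σ ≈ 23.2 MPa (tensile)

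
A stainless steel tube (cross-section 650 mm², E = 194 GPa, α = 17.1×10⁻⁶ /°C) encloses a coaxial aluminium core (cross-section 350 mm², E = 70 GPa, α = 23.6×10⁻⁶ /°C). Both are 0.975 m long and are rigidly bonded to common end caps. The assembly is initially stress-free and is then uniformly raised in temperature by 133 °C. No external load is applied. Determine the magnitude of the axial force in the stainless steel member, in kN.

P ≈ 17.7 kN (tensile in the stainless steel)

The aluminium has the larger α, so on heating it would change length more than the stainless steel if both were free. The rigid plates force a common final length, so the aluminium is put into compression and the stainless steel into tension, with equal and opposite forces P (no external load).
Setting the final lengths equal and cancelling L: (α₁ − α₂)ΔT = P/(A₁E₁) + P/(A₂E₂).
|α₁ − α₂|·ΔT = 6.5×10⁻⁶ × 133 = 0.0008645.
1/(A₁E₁) + 1/(A₂E₂) = 1/(650×194×10³) + 1/(350×70×10³) = 4.875×10⁻⁸ N⁻¹.
P = 0.0008645 / 4.875×10⁻⁸ = 17730 N = 17.73 kN.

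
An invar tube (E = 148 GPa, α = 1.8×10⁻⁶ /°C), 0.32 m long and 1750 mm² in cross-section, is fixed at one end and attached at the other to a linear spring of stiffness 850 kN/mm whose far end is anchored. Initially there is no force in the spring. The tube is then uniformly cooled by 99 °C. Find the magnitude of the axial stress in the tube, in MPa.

Free thermal contraction: δ_free = αΔT L = 1.8×10⁻⁶ × 99 × 320 = 0.05702 mm.
With a force P in the spring, the elastic change of the tube is PL/(AE) and that of the spring is P/k; compatibility requires their sum to equal δ_free.
So P = δ_free / [L/(AE) + 1/k] = 0.05702 / [ 320/(1750×148×10³) + 1/(850×10³) ].
P = 0.05702 / 2.412×10⁻⁶ = 23640 N.
σ = P/A = 23640/1750 = 13.51 MPa.

σ ≈ 13.5 MPa (tensile)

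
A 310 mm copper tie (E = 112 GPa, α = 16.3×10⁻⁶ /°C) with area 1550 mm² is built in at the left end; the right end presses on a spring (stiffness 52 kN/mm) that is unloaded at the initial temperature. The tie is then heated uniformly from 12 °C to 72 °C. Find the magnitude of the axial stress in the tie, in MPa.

Free thermal expansion: δ_free = αΔT L = 16.3×10⁻⁶ × 60 × 310 = 0.3032 mm.
With a force P in the spring, the elastic change of the tie is PL/(AE) and that of the spring is P/k; compatibility requires their sum to equal δ_free.
So P = δ_free / [L/(AE) + 1/k] = 0.3032 / [ 310/(1550×112×10³) + 1/(52×10³) ].
P = 0.3032 / 2.102×10⁻⁵ = 14430 N.
σ = P/A = 14430/1550 = 9.307 MPa.

σ ≈ 9.31 MPa (compressive)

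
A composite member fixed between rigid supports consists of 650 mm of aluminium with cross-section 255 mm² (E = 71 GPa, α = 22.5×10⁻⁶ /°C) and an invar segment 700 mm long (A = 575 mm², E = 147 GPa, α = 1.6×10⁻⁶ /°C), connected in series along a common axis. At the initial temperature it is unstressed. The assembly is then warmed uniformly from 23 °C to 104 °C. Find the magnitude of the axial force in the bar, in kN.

Free thermal expansion of the whole bar: Σ αᵢΔT Lᵢ = 22.5×10⁻⁶×81×650 + 1.6×10⁻⁶×81×700 = 1.275 mm.
Since the ends are fixed, an axial force P builds up, equal in every segment, with P · Σ Lᵢ/(AᵢEᵢ) = δ_free.
The series flexibility is Σ Lᵢ/(AᵢEᵢ) = 650/(255×71×10³) + 700/(575×147×10³) = 4.418×10⁻⁵ mm/N.
Hence P = δ_free / Σ(L/AE) = 1.275/4.418×10⁻⁵ = 28.86 kN (compressive).

P ≈ 28.9 kN (compressive)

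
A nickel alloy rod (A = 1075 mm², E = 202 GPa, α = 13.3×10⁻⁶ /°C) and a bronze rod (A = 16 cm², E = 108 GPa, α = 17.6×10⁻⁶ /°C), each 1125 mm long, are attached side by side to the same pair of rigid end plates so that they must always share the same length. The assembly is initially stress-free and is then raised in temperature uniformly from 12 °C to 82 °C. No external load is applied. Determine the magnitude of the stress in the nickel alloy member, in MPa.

Both members must finish at the same length. With the larger α, the bronze tends to over-expand; the plates restrain it, putting the bronze in compression and the nickel alloy in tension. With no external load the two internal forces are equal and opposite, magnitude P.
Setting the final lengths equal and cancelling L: (α₁ − α₂)ΔT = P/(A₁E₁) + P/(A₂E₂).
|α₁ − α₂|·ΔT = 4.3×10⁻⁶ × 70 = 0.000301.
1/(A₁E₁) + 1/(A₂E₂) = 1/(1075×202×10³) + 1/(1600×108×10³) = 1.039×10⁻⁸ N⁻¹.
P = 0.000301 / 1.039×10⁻⁸ = 28960 N = 28.96 kN.
σ_{nickel alloy} = P/A₁ = 28960/1075 = 26.94 MPa, tensile.

σ ≈ 26.9 MPa (tensile)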